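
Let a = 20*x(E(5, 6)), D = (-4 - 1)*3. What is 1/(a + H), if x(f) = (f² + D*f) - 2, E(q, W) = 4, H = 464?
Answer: -1/456 ≈ -0.0021930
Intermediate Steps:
D = -15 (D = -5*3 = -15)
x(f) = -2 + f² - 15*f (x(f) = (f² - 15*f) - 2 = -2 + f² - 15*f)
a = -920 (a = 20*(-2 + 4² - 15*4) = 20*(-2 + 16 - 60) = 20*(-46) = -920)
1/(a + H) = 1/(-920 + 464) = 1/(-456) = -1/456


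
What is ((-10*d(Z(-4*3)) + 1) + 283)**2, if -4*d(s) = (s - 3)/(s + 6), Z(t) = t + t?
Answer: 1324801/16 ≈ 82800.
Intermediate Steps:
Z(t) = 2*t
d(s) = -(-3 + s)/(4*(6 + s)) (d(s) = -(s - 3)/(4*(s + 6)) = -(-3 + s)/(4*(6 + s)))
((-10*d(Z(-4*3)) + 1) + 283)**2 = ((-5*(3 - 2*(-4*3))/(2*(6 + 2*(-4*3))) + 1) + 283)**2 = ((-5*(3 - 2*(-12))/(2*(6 + 2*(-12))) + 1) + 283)**2 = ((-5*(3 - 1*(-24))/(2*(6 - 24)) + 1) + 283)**2 = ((-5*(3 + 24)/(2*(-18)) + 1) + 283)**2 = ((-5*(-1)*27/(2*18) + 1) + 283)**2 = ((-10*(-3/8) + 1) + 283)**2 = ((15/4 + 1) + 283)**2 = (19/4 + 283)**2 = (1151/4)**2 = 1324801/16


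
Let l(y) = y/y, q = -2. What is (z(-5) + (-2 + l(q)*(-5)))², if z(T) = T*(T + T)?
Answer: 1849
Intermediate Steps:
z(T) = 2*T² (z(T) = T*(2*T) = 2*T²)
l(y) = 1
(z(-5) + (-2 + l(q)*(-5)))² = (2*(-5)² + (-2 + 1*(-5)))² = (2*25 + (-2 - 5))² = (50 - 7)² = 43² = 1849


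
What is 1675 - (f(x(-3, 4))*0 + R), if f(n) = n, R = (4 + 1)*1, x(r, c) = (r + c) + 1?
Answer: 1670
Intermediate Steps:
x(r, c) = 1 + c + r (x(r, c) = (c + r) + 1 = 1 + c + r)
R = 5 (R = 5*1 = 5)
1675 - (f(x(-3, 4))*0 + R) = 1675 - ((1 + 4 - 3)*0 + 5) = 1675 - (2*0 + 5) = 1675 - (0 + 5) = 1675 - 1*5 = 1675 - 5 = 1670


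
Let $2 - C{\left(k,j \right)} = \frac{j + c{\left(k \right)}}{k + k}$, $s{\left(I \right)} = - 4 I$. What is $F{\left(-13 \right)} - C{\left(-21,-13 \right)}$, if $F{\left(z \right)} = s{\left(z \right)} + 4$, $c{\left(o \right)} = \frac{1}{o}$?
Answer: $\frac{23951}{441} \approx 54.311$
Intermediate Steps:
$F{\left(z \right)} = 4 - 4 z$ ($F{\left(z \right)} = - 4 z + 4 = 4 - 4 z$)
$C{\left(k,j \right)} = 2 - \frac{j + \frac{1}{k}}{2 k}$ ($C{\left(k,j \right)} = 2 - \frac{j + \frac{1}{k}}{k + k} = 2 - \frac{j + \frac{1}{k}}{2 k}$)
$F{\left(-13 \right)} - C{\left(-21,-13 \right)} = \left(4 - -52\right) - \left(2 - \frac{1}{2 \cdot 441} - - \frac{13}{2 \left(-21\right)}\right) = \left(4 + 52\right) - \left(2 - \frac{1}{882} - \left(- \frac{13}{2}\right) \left(- \frac{1}{21}\right)\right) = 56 - \left(2 - \frac{1}{882} - \frac{13}{42}\right) = 56 - \frac{745}{441} = \frac{23951}{441}$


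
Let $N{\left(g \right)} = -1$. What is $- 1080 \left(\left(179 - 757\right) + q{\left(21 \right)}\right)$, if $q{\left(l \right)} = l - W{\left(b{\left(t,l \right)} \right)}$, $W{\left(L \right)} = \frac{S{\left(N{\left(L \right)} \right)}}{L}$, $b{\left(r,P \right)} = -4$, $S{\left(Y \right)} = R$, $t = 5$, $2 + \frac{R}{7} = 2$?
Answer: $601560$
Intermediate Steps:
$R = 0$ ($R = -14 + 7 \cdot 2 = -14 + 14 = 0$)
$S{\left(Y \right)} = 0$
$W{\left(L \right)} = 0$ ($W{\left(L \right)} = \frac{0}{L} = 0$)
$q{\left(l \right)} = l$ ($q{\left(l \right)} = l - 0 = l + 0 = l$)
$- 1080 \left(\left(179 - 757\right) + q{\left(21 \right)}\right) = - 1080 \left(\left(179 - 757\right) + 21\right) = - 1080 \left(-578 + 21\right) = \left(-1080\right) \left(-557\right) = 601560$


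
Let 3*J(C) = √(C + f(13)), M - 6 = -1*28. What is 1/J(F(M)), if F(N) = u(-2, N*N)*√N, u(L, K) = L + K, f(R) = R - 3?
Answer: 3*√2/(2*√(5 + 241*I*√22)) ≈ 0.044713 - 0.044516*I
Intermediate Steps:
f(R) = -3 + R
u(L, K) = K + L
M = -22 (M = 6 - 1*28 = 6 - 28 = -22)
F(N) = √N*(-2 + N²) (F(N) = (N*N - 2)*√N = (N² - 2)*√N = (-2 + N²)*√N = √N*(-2 + N²))
J(C) = √(10 + C)/3 (J(C) = √(C + (-3 + 13))/3 = √(C + 10)/3 = √(10 + C)/3)
1/J(F(M)) = 1/(√(10 + √(-22)*(-2 + (-22)²))/3) = 1/(√(10 + (I*√22)*(-2 + 484))/3) = 1/(√(10 + (I*√22)*482)/3) = 1/(√(10 + 482*I*√22)/3) = 3/√(10 + 482*I*√22)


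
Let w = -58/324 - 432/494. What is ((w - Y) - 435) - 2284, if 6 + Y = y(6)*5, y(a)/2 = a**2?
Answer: -123005177/40014 ≈ -3074.1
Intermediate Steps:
y(a) = 2*a**2
w = -42155/40014 (w = -58*1/324 - 432*1/494 = -29/162 - 216/247 = -42155/40014 ≈ -1.0535)
Y = 354 (Y = -6 + (2*6**2)*5 = -6 + (2*36)*5 = -6 + 72*5 = -6 + 360 = 354)
((w - Y) - 435) - 2284 = ((-42155/40014 - 1*354) - 435) - 2284 = ((-42155/40014 - 354) - 435) - 2284 = (-14207111/40014 - 435) - 2284 = -31613201/40014 - 2284 = -123005177/40014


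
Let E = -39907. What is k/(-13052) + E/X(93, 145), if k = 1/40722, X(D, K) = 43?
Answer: -21210711930451/22854652392 ≈ -928.07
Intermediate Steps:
k = 1/40722 ≈ 2.4557e-5
k/(-13052) + E/X(93, 145) = (1/40722)/(-13052) - 39907/43 = (1/40722)*(-1/13052) - 39907*1/43 = -1/531503544 - 39907/43 = -21210711930451/22854652392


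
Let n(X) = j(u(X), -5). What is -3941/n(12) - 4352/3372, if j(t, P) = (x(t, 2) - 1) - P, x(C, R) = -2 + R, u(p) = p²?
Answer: -3326615/3372 ≈ -986.54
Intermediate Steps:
j(t, P) = -1 - P (j(t, P) = ((-2 + 2) - 1) - P = (0 - 1) - P = -1 - P)
n(X) = 4 (n(X) = -1 - 1*(-5) = -1 + 5 = 4)
-3941/n(12) - 4352/3372 = -3941/4 - 4352/3372 = -3941*¼ - 4352*1/3372 = -3941/4 - 1088/843 = -3326615/3372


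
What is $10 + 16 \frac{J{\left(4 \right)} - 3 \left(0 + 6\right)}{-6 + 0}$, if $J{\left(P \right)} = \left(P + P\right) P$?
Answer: $- \frac{82}{3} \approx -27.333$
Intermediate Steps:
$J{\left(P \right)} = 2 P^{2}$ ($J{\left(P \right)} = 2 P P = 2 P^{2}$)
$10 + 16 \frac{J{\left(4 \right)} - 3 \left(0 + 6\right)}{-6 + 0} = 10 + 16 \frac{2 \cdot 4^{2} - 3 \left(0 + 6\right)}{-6 + 0} = 10 + 16 \frac{2 \cdot 16 - 18}{-6} = 10 + 16 \left(32 - 18\right) \left(- \frac{1}{6}\right) = 10 + 16 \cdot 14 \left(- \frac{1}{6}\right) = 10 + 16 \left(- \frac{7}{3}\right) = 10 - \frac{112}{3} = - \frac{82}{3}$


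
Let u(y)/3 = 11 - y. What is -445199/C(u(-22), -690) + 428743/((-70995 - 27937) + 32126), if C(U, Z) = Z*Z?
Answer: -116933253347/15903168300 ≈ -7.3528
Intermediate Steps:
u(y) = 33 - 3*y (u(y) = 3*(11 - y) = 33 - 3*y)
C(U, Z) = Z**2
-445199/C(u(-22), -690) + 428743/((-70995 - 27937) + 32126) = -445199/((-690)**2) + 428743/((-70995 - 27937) + 32126) = -445199/476100 + 428743/(-98932 + 32126) = -445199*1/476100 + 428743/(-66806) = -445199/476100 + 428743*(-1/66806) = -445199/476100 - 428743/66806 = -116933253347/15903168300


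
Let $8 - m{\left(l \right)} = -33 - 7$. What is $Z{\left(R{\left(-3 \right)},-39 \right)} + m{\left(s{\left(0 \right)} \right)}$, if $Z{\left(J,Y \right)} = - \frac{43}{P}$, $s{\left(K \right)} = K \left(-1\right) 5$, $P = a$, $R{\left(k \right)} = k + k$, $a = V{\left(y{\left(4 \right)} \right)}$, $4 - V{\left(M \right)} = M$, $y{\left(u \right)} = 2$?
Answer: $\frac{53}{2} \approx 26.5$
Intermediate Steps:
$V{\left(M \right)} = 4 - M$
$a = 2$ ($a = 4 - 2 = 2$)
$R{\left(k \right)} = 2 k$
$P = 2$
$s{\left(K \right)} = - 5 K$ ($s{\left(K \right)} = - K 5 = - 5 K$)
$m{\left(l \right)} = 48$ ($m{\left(l \right)} = 8 - \left(-33 - 7\right) = 8 - -40 = 8 + 40 = 48$)
$Z{\left(J,Y \right)} = - \frac{43}{2}$
$Z{\left(R{\left(-3 \right)},-39 \right)} + m{\left(s{\left(0 \right)} \right)} = - \frac{43}{2} + 48 = \frac{53}{2}$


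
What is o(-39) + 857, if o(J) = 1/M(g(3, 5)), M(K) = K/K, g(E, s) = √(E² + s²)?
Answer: 858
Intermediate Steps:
M(K) = 1
o(J) = 1 (o(J) = 1/1 = 1)
o(-39) + 857 = 1 + 857 = 858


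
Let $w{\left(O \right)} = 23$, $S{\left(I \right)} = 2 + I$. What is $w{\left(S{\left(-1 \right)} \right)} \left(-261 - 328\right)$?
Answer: $-13547$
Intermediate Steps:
$w{\left(S{\left(-1 \right)} \right)} \left(-261 - 328\right) = 23 \left(-261 - 328\right) = 23 \left(-589\right) = -13547$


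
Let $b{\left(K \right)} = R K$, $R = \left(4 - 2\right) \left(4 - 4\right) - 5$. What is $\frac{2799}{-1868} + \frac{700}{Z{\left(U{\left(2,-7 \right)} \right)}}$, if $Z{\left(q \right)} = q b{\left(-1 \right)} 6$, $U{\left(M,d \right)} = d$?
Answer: $- \frac{27077}{5604} \approx -4.8317$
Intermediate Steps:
$R = -5$ ($R = 2 \cdot 0 - 5 = 0 - 5 = -5$)
$b{\left(K \right)} = - 5 K$
$Z{\left(q \right)} = 30 q$ ($Z{\left(q \right)} = q \left(\left(-5\right) \left(-1\right)\right) 6 = q 5 \cdot 6 = 5 q 6 = 30 q$)
$\frac{2799}{-1868} + \frac{700}{Z{\left(U{\left(2,-7 \right)} \right)}} = \frac{2799}{-1868} + \frac{700}{30 \left(-7\right)} = 2799 \left(- \frac{1}{1868}\right) + \frac{700}{-210} = - \frac{2799}{1868} + 700 \left(- \frac{1}{210}\right) = - \frac{2799}{1868} - \frac{10}{3} = - \frac{27077}{5604}$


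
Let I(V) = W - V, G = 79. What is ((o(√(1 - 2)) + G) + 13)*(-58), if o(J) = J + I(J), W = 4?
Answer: -5568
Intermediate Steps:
I(V) = 4 - V
o(J) = 4 (o(J) = J + (4 - J) = 4)
((o(√(1 - 2)) + G) + 13)*(-58) = ((4 + 79) + 13)*(-58) = (83 + 13)*(-58) = 96*(-58) = -5568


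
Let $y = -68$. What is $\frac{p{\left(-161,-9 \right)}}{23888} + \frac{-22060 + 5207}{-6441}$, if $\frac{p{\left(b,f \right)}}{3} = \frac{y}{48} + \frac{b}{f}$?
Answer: $\frac{84821633}{32392128} \approx 2.6186$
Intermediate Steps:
$p{\left(b,f \right)} = - \frac{17}{4} + \frac{3 b}{f}$ ($p{\left(b,f \right)} = 3 \left(- \frac{68}{48} + \frac{b}{f}\right) = 3 \left(\left(-68\right) \frac{1}{48} + \frac{b}{f}\right) = 3 \left(- \frac{17}{12} + \frac{b}{f}\right) = - \frac{17}{4} + \frac{3 b}{f}$)
$\frac{p{\left(-161,-9 \right)}}{23888} + \frac{-22060 + 5207}{-6441} = \frac{- \frac{17}{4} + 3 \left(-161\right) \frac{1}{-9}}{23888} + \frac{-22060 + 5207}{-6441} = \left(- \frac{17}{4} + 3 \left(-161\right) \left(- \frac{1}{9}\right)\right) \frac{1}{23888} - - \frac{887}{339} = \left(- \frac{17}{4} + \frac{161}{3}\right) \frac{1}{23888} + \frac{887}{339} = \frac{593}{12} \cdot \frac{1}{23888} + \frac{887}{339} = \frac{593}{286656} + \frac{887}{339} = \frac{84821633}{32392128}$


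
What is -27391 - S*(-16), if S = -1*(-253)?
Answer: -23343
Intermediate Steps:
S = 253
-27391 - S*(-16) = -27391 - 253*(-16) = -27391 - 1*(-4048) = -27391 + 4048 = -23343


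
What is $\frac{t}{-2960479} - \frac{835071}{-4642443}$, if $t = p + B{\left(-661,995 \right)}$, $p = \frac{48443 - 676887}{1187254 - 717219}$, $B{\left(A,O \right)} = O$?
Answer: $\frac{386619006487738844}{2153364296572648965} \approx 0.17954$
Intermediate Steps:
$p = - \frac{628444}{470035} \approx -1.337$
$t = \frac{467056381}{470035}$ ($t = - \frac{628444}{470035} + 995 = \frac{467056381}{470035} \approx 993.66$)
$\frac{t}{-2960479} - \frac{835071}{-4642443} = \frac{467056381}{470035 \left(-2960479\right)} - \frac{835071}{-4642443} = \frac{467056381}{470035} \left(- \frac{1}{2960479}\right) - - \frac{278357}{1547481} = - \frac{467056381}{1391528746765} + \frac{278357}{1547481} = \frac{386619006487738844}{2153364296572648965}$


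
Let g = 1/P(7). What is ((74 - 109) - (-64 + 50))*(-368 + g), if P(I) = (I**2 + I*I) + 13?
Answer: 285929/37 ≈ 7727.8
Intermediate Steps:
P(I) = 13 + 2*I**2 (P(I) = (I**2 + I**2) + 13 = 2*I**2 + 13 = 13 + 2*I**2)
g = 1/111 (g = 1/(13 + 2*7**2) = 1/(13 + 2*49) = 1/(13 + 98) = 1/111 ≈ 0.0090090)
((74 - 109) - (-64 + 50))*(-368 + g) = ((74 - 109) - (-64 + 50))*(-368 + 1/111) = (-35 - 1*(-14))*(-40847/111) = (-35 + 14)*(-40847/111) = -21*(-40847/111) = 285929/37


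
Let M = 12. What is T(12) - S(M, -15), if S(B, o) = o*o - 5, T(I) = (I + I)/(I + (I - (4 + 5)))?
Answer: -1092/5 ≈ -218.40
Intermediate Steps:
T(I) = 2*I/(-9 + 2*I) (T(I) = (2*I)/(I + (I - 1*9)) = (2*I)/(I + (I - 9)) = (2*I)/(I + (-9 + I)) = (2*I)/(-9 + 2*I) = 2*I/(-9 + 2*I))
S(B, o) = -5 + o**2 (S(B, o) = o**2 - 5 = -5 + o**2)
T(12) - S(M, -15) = 2*12/(-9 + 2*12) - (-5 + (-15)**2) = 2*12/(-9 + 24) - (-5 + 225) = 2*12/15 - 1*220 = 2*12*(1/15) - 220 = 8/5 - 220 = -1092/5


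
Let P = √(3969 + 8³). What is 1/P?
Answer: √4481/4481 ≈ 0.014939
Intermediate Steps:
P = √4481 (P = √(3969 + 512) = √4481 ≈ 66.940)
1/P = 1/(√4481) = √4481/4481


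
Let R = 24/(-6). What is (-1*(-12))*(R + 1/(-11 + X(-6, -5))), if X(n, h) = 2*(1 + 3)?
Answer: -52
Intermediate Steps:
X(n, h) = 8 (X(n, h) = 2*4 = 8)
R = -4 (R = 24*(-⅙) = -4)
(-1*(-12))*(R + 1/(-11 + X(-6, -5))) = (-1*(-12))*(-4 + 1/(-11 + 8)) = 12*(-4 + 1/(-3)) = 12*(-4 - ⅓) = 12*(-13/3) = -52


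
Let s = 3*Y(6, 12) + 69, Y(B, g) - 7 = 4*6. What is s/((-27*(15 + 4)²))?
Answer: -6/361 ≈ -0.016620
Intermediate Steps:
Y(B, g) = 31 (Y(B, g) = 7 + 4*6 = 7 + 24 = 31)
s = 162 (s = 3*31 + 69 = 93 + 69 = 162)
s/((-27*(15 + 4)²)) = 162/((-27*(15 + 4)²)) = 162/((-27*19²)) = 162/((-27*361)) = 162/(-9747) = 162*(-1/9747) = -6/361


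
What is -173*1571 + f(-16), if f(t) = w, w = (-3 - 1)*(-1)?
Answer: -271779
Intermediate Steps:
w = 4 (w = -4*(-1) = 4)
f(t) = 4
-173*1571 + f(-16) = -173*1571 + 4 = -271783 + 4 = -271779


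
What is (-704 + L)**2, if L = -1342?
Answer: 4186116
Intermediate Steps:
(-704 + L)**2 = (-704 - 1342)**2 = (-2046)**2 = 4186116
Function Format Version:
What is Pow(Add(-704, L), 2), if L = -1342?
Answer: 4186116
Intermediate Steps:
Pow(Add(-704, L), 2) = Pow(Add(-704, -1342), 2) = Pow(-2046, 2) = 4186116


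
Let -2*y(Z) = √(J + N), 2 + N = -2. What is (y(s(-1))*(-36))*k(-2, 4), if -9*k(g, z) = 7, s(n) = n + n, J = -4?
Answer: -28*I*√2 ≈ -39.598*I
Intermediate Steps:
N = -4 (N = -2 - 2 = -4)
s(n) = 2*n
k(g, z) = -7/9 (k(g, z) = -⅑*7 = -7/9)
y(Z) = -I*√2 (y(Z) = -√(-4 - 4)/2 = -I*√2)
(y(s(-1))*(-36))*k(-2, 4) = (-I*√2*(-36))*(-7/9) = (36*I*√2)*(-7/9) = -28*I*√2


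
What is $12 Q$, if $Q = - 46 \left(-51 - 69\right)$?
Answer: $66240$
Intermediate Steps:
$Q = 5520$ ($Q = \left(-46\right) \left(-120\right) = 5520$)
$12 Q = 12 \cdot 5520 = 66240$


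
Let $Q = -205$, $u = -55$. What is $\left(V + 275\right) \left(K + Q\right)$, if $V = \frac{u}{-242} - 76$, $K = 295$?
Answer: $\frac{197235}{11} \approx 17930.0$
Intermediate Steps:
$V = - \frac{1667}{22}$ ($V = - \frac{55}{-242} - 76 = \left(-55\right) \left(- \frac{1}{242}\right) - 76 = \frac{5}{22} - 76 = - \frac{1667}{22} \approx -75.773$)
$\left(V + 275\right) \left(K + Q\right) = \left(- \frac{1667}{22} + 275\right) \left(295 - 205\right) = \frac{4383}{22} \cdot 90 = \frac{197235}{11}$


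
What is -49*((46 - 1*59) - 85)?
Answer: 4802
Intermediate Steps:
-49*((46 - 1*59) - 85) = -49*((46 - 59) - 85) = -49*(-13 - 85) = -49*(-98) = 4802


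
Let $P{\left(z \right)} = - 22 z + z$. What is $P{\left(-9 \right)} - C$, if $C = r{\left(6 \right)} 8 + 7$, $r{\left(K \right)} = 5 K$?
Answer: $-58$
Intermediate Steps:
$P{\left(z \right)} = - 21 z$
$C = 247$ ($C = 5 \cdot 6 \cdot 8 + 7 = 30 \cdot 8 + 7 = 240 + 7 = 247$)
$P{\left(-9 \right)} - C = \left(-21\right) \left(-9\right) - 247 = 189 - 247 = -58$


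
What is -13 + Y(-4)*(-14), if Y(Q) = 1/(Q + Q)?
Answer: -45/4 ≈ -11.250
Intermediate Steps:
Y(Q) = 1/(2*Q)
-13 + Y(-4)*(-14) = -13 + ((½)/(-4))*(-14) = -13 + ((½)*(-¼))*(-14) = -13 - ⅛*(-14) = -13 + 7/4 = -45/4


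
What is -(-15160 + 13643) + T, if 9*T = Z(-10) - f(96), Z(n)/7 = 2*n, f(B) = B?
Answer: 13417/9 ≈ 1490.8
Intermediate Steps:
Z(n) = 14*n (Z(n) = 7*(2*n) = 14*n)
T = -236/9 (T = (14*(-10) - 1*96)/9 = (-140 - 96)/9 = (1/9)*(-236) = -236/9 ≈ -26.222)
-(-15160 + 13643) + T = -(-15160 + 13643) - 236/9 = -1*(-1517) - 236/9 = 1517 - 236/9 = 13417/9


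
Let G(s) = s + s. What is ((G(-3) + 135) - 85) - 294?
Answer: -250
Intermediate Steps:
G(s) = 2*s
((G(-3) + 135) - 85) - 294 = ((2*(-3) + 135) - 85) - 294 = ((-6 + 135) - 85) - 294 = (129 - 85) - 294 = 44 - 294 = -250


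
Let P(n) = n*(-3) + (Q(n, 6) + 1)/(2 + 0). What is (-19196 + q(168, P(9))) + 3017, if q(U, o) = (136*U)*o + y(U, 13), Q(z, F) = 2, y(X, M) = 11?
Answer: -598792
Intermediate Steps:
P(n) = 3/2 - 3*n (P(n) = n*(-3) + (2 + 1)/(2 + 0) = -3*n + 3/2 = 3/2 - 3*n)
q(U, o) = 11 + 136*U*o (q(U, o) = (136*U)*o + 11 = 136*U*o + 11 = 11 + 136*U*o)
(-19196 + q(168, P(9))) + 3017 = (-19196 + (11 + 136*168*(3/2 - 3*9))) + 3017 = (-19196 + (11 + 136*168*(3/2 - 27))) + 3017 = (-19196 + (11 + 136*168*(-51/2))) + 3017 = (-19196 + (11 - 582624)) + 3017 = (-19196 - 582613) + 3017 = -601809 + 3017 = -598792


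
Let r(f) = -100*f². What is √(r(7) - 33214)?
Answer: I*√38114 ≈ 195.23*I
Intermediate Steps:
√(r(7) - 33214) = √(-100*7² - 33214) = √(-100*49 - 33214) = √(-4900 - 33214) = √(-38114) = I*√38114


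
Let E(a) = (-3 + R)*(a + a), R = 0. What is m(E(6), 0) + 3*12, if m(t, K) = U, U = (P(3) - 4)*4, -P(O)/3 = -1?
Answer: 32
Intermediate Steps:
P(O) = 3 (P(O) = -3*(-1) = 3)
E(a) = -6*a (E(a) = (-3 + 0)*(a + a) = -6*a)
U = -4 (U = (3 - 4)*4 = -1*4 = -4)
m(t, K) = -4
m(E(6), 0) + 3*12 = -4 + 3*12 = -4 + 36 = 32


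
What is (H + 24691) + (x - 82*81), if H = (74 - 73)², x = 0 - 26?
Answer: 18024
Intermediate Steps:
x = -26
H = 1 (H = 1² = 1)
(H + 24691) + (x - 82*81) = (1 + 24691) + (-26 - 82*81) = 24692 + (-26 - 6642) = 24692 - 6668 = 18024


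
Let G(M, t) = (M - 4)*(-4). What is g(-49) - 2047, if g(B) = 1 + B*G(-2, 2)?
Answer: -3222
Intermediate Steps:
G(M, t) = 16 - 4*M (G(M, t) = (-4 + M)*(-4) = 16 - 4*M)
g(B) = 1 + 24*B (g(B) = 1 + B*(16 - 4*(-2)) = 1 + B*(16 + 8) = 1 + B*24 = 1 + 24*B)
g(-49) - 2047 = (1 + 24*(-49)) - 2047 = (1 - 1176) - 2047 = -1175 - 2047 = -3222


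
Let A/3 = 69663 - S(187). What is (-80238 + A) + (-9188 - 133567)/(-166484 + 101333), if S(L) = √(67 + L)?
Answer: 2796133052/21717 - 3*√254 ≈ 1.2871e+5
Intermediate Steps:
A = 208989 - 3*√254 (A = 3*(69663 - √(67 + 187)) = 3*(69663 - √254) = 208989 - 3*√254 ≈ 2.0894e+5)
(-80238 + A) + (-9188 - 133567)/(-166484 + 101333) = (-80238 + (208989 - 3*√254)) + (-9188 - 133567)/(-166484 + 101333) = (128751 - 3*√254) - 142755/(-65151) = (128751 - 3*√254) - 142755*(-1/65151) = (128751 - 3*√254) + 47585/21717 = 2796133052/21717 - 3*√254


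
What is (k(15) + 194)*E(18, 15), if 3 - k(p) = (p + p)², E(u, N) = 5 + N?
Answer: -14060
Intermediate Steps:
k(p) = 3 - 4*p² (k(p) = 3 - (p + p)² = 3 - (2*p)² = 3 - 4*p²)
(k(15) + 194)*E(18, 15) = ((3 - 4*15²) + 194)*(5 + 15) = ((3 - 4*225) + 194)*20 = ((3 - 900) + 194)*20 = (-897 + 194)*20 = -703*20 = -14060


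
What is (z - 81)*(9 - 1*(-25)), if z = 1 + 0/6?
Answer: -2720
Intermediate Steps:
z = 1 (z = 1 + 0*(1/6) = 1 + 0 = 1)
(z - 81)*(9 - 1*(-25)) = (1 - 81)*(9 - 1*(-25)) = -80*(9 + 25) = -80*34 = -2720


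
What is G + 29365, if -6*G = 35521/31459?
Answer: 5542725689/188754 ≈ 29365.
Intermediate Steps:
G = -35521/188754 (G = -35521/(6*31459) = -1/6*35521/31459 = -35521/188754 ≈ -0.18819)
G + 29365 = -35521/188754 + 29365 = 5542725689/188754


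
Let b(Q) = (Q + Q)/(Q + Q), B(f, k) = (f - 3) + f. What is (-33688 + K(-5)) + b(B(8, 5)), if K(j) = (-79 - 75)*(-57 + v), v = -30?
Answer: -20289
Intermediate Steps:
B(f, k) = -3 + 2*f (B(f, k) = (-3 + f) + f = -3 + 2*f)
b(Q) = 1 (b(Q) = (2*Q)/((2*Q)) = (2*Q)*(1/(2*Q)) = 1)
K(j) = 13398 (K(j) = (-79 - 75)*(-57 - 30) = -154*(-87) = 13398)
(-33688 + K(-5)) + b(B(8, 5)) = (-33688 + 13398) + 1 = -20290 + 1 = -20289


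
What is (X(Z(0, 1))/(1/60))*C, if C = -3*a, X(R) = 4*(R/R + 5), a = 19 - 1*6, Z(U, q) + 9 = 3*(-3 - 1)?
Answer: -56160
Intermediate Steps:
Z(U, q) = -21 (Z(U, q) = -9 + 3*(-3 - 1) = -9 + 3*(-4) = -9 - 12 = -21)
a = 13 (a = 19 - 6 = 13)
X(R) = 24 (X(R) = 4*(1 + 5) = 4*6 = 24)
C = -39 (C = -3*13 = -39)
(X(Z(0, 1))/(1/60))*C = (24/(1/60))*(-39) = (24*60)*(-39) = 1440*(-39) = -56160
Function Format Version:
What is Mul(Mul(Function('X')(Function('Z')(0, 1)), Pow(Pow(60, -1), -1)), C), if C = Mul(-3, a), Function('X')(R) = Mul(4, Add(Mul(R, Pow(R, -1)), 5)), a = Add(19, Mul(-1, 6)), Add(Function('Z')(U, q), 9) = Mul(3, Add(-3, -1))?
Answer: -56160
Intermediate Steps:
Function('Z')(U, q) = -21 (Function('Z')(U, q) = Add(-9, Mul(3, Add(-3, -1))) = Add(-9, Mul(3, -4)) = Add(-9, -12) = -21)
a = 13 (a = Add(19, -6) = 13)
Function('X')(R) = 24 (Function('X')(R) = Mul(4, Add(1, 5)) = Mul(4, 6) = 24)
C = -39 (C = Mul(-3, 13) = -39)
Mul(Mul(Function('X')(Function('Z')(0, 1)), Pow(Pow(60, -1), -1)), C) = Mul(Mul(24, Pow(Pow(60, -1), -1)), -39) = Mul(Mul(24, Pow(Rational(1, 60), -1)), -39) = Mul(Mul(24, 60), -39) = Mul(1440, -39) = -56160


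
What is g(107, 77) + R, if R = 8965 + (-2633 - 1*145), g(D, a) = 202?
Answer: 6389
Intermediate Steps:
R = 6187 (R = 8965 + (-2633 - 145) = 8965 - 2778 = 6187)
g(107, 77) + R = 202 + 6187 = 6389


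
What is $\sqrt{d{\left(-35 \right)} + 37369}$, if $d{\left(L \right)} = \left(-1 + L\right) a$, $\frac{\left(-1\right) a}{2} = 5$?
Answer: $\sqrt{37729} \approx 194.24$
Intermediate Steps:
$a = -10$ ($a = \left(-2\right) 5 = -10$)
$d{\left(L \right)} = 10 - 10 L$ ($d{\left(L \right)} = \left(-1 + L\right) \left(-10\right) = 10 - 10 L$)
$\sqrt{d{\left(-35 \right)} + 37369} = \sqrt{\left(10 - -350\right) + 37369} = \sqrt{\left(10 + 350\right) + 37369} = \sqrt{360 + 37369} = \sqrt{37729}$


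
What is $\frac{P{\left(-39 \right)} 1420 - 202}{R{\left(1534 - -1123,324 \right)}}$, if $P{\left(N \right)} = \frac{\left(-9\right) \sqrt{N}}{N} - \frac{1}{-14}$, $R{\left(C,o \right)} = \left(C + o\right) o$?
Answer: $- \frac{16}{153657} + \frac{355 i \sqrt{39}}{1046331} \approx -0.00010413 + 0.0021188 i$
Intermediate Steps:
$R{\left(C,o \right)} = o \left(C + o\right)$
$P{\left(N \right)} = \frac{1}{14} - \frac{9}{\sqrt{N}}$ ($P{\left(N \right)} = - \frac{9}{\sqrt{N}} - - \frac{1}{14} = - \frac{9}{\sqrt{N}} + \frac{1}{14} = \frac{1}{14} - \frac{9}{\sqrt{N}}$)
$\frac{P{\left(-39 \right)} 1420 - 202}{R{\left(1534 - -1123,324 \right)}} = \frac{\left(\frac{1}{14} - \frac{9}{i \sqrt{39}}\right) 1420 - 202}{324 \left(\left(1534 - -1123\right) + 324\right)} = \frac{\left(\frac{1}{14} - 9 \left(- \frac{i \sqrt{39}}{39}\right)\right) 1420 - 202}{324 \left(\left(1534 + 1123\right) + 324\right)} = \frac{\left(\frac{1}{14} + \frac{3 i \sqrt{39}}{13}\right) 1420 - 202}{324 \left(2657 + 324\right)} = \frac{\left(\frac{710}{7} + \frac{4260 i \sqrt{39}}{13}\right) - 202}{324 \cdot 2981} = \frac{- \frac{704}{7} + \frac{4260 i \sqrt{39}}{13}}{965844} = \left(- \frac{704}{7} + \frac{4260 i \sqrt{39}}{13}\right) \frac{1}{965844} = - \frac{16}{153657} + \frac{355 i \sqrt{39}}{1046331}$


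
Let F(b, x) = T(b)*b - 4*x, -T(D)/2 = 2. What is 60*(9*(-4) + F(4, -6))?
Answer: -1680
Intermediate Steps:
T(D) = -4 (T(D) = -2*2 = -4)
F(b, x) = -4*b - 4*x
60*(9*(-4) + F(4, -6)) = 60*(9*(-4) + (-4*4 - 4*(-6))) = 60*(-36 + (-16 + 24)) = 60*(-36 + 8) = 60*(-28) = -1680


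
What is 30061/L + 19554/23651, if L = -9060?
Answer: -533813471/214278060 ≈ -2.4912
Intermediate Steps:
30061/L + 19554/23651 = 30061/(-9060) + 19554/23651 = 30061*(-1/9060) + 19554*(1/23651) = -30061/9060 + 19554/23651 = -533813471/214278060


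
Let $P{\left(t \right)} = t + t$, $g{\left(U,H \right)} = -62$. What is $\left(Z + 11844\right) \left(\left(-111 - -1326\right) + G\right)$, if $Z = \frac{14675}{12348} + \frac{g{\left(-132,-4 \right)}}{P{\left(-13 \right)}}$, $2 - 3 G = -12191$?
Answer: $\frac{15060511146661}{240786} \approx 6.2547 \cdot 10^{7}$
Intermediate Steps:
$G = \frac{12193}{3}$ ($G = \frac{2}{3} - - \frac{12191}{3} = \frac{2}{3} + \frac{12191}{3} = \frac{12193}{3} \approx 4064.3$)
$P{\left(t \right)} = 2 t$
$Z = \frac{573563}{160524}$ ($Z = \frac{14675}{12348} - \frac{62}{2 \left(-13\right)} = 14675 \cdot \frac{1}{12348} - \frac{62}{-26} = \frac{14675}{12348} - - \frac{31}{13} = \frac{14675}{12348} + \frac{31}{13} = \frac{573563}{160524} \approx 3.5731$)
$\left(Z + 11844\right) \left(\left(-111 - -1326\right) + G\right) = \left(\frac{573563}{160524} + 11844\right) \left(\left(-111 - -1326\right) + \frac{12193}{3}\right) = \frac{1901819819 \left(\left(-111 + 1326\right) + \frac{12193}{3}\right)}{160524} = \frac{1901819819 \left(1215 + \frac{12193}{3}\right)}{160524} = \frac{1901819819}{160524} \cdot \frac{15838}{3} = \frac{15060511146661}{240786}$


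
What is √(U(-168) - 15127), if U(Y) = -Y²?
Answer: I*√43351 ≈ 208.21*I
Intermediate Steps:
√(U(-168) - 15127) = √(-1*(-168)² - 15127) = √(-1*28224 - 15127) = √(-28224 - 15127) = √(-43351) = I*√43351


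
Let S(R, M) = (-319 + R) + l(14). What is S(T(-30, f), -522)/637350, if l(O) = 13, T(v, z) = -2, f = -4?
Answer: -22/45525 ≈ -0.00048325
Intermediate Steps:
S(R, M) = -306 + R (S(R, M) = (-319 + R) + 13 = -306 + R)
S(T(-30, f), -522)/637350 = (-306 - 2)/637350 = -308*1/637350 = -22/45525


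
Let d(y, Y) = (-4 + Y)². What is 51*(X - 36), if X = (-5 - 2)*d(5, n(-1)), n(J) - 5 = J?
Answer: -1836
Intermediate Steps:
n(J) = 5 + J
X = 0 (X = (-5 - 2)*(-4 + (5 - 1))² = -7*(-4 + 4)² = -7*0² = -7*0 = 0)
51*(X - 36) = 51*(0 - 36) = 51*(-36) = -1836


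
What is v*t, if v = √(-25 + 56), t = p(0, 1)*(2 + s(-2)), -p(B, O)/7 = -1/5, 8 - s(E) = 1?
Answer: 63*√31/5 ≈ 70.154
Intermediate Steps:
s(E) = 7 (s(E) = 8 - 1*1 = 8 - 1 = 7)
p(B, O) = 7/5 (p(B, O) = -(-7)/5 = -7*(-⅕) = 7/5)
t = 63/5 (t = 7*(2 + 7)/5 = (7/5)*9 = 63/5 ≈ 12.600)
v = √31 ≈ 5.5678
v*t = √31*(63/5) = 63*√31/5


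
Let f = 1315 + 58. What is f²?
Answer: 1885129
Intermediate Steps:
f = 1373
f² = 1373² = 1885129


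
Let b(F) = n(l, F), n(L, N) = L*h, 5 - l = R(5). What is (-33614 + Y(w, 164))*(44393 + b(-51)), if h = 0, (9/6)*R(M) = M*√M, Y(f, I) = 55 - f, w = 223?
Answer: -1499684326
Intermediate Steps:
R(M) = 2*M^(3/2)/3 (R(M) = 2*(M*√M)/3 = 2*M^(3/2)/3)
l = 5 - 10*√5/3 (l = 5 - 2*5^(3/2)/3 = 5 - 2*5*√5/3 = 5 - 10*√5/3 ≈ -2.4536)
n(L, N) = 0 (n(L, N) = L*0 = 0)
b(F) = 0
(-33614 + Y(w, 164))*(44393 + b(-51)) = (-33614 + (55 - 1*223))*(44393 + 0) = (-33614 + (55 - 223))*44393 = (-33614 - 168)*44393 = -33782*44393 = -1499684326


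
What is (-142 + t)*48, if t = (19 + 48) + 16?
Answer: -2832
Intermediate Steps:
t = 83 (t = 67 + 16 = 83)
(-142 + t)*48 = (-142 + 83)*48 = -59*48 = -2832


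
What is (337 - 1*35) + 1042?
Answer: 1344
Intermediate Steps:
(337 - 1*35) + 1042 = (337 - 35) + 1042 = 302 + 1042 = 1344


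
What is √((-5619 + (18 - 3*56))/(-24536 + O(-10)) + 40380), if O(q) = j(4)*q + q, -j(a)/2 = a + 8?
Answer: 3*√294517317074/8102 ≈ 200.95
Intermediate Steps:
j(a) = -16 - 2*a (j(a) = -2*(a + 8) = -2*(8 + a) = -16 - 2*a)
O(q) = -23*q (O(q) = (-16 - 2*4)*q + q = (-16 - 8)*q + q = -24*q + q = -23*q)
√((-5619 + (18 - 3*56))/(-24536 + O(-10)) + 40380) = √((-5619 + (18 - 3*56))/(-24536 - 23*(-10)) + 40380) = √((-5619 + (18 - 168))/(-24536 + 230) + 40380) = √((-5619 - 150)/(-24306) + 40380) = √(-5769*(-1/24306) + 40380) = √(1923/8102 + 40380) = √(327160683/8102) = 3*√294517317074/8102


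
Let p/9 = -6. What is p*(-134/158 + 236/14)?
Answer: -478062/553 ≈ -864.49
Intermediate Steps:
p = -54 (p = 9*(-6) = -54)
p*(-134/158 + 236/14) = -54*(-134/158 + 236/14) = -54*(-134*1/158 + 236*(1/14)) = -54*(-67/79 + 118/7) = -54*8853/553 = -478062/553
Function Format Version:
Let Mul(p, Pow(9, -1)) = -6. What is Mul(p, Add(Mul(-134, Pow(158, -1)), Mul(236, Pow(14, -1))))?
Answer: Rational(-478062, 553) ≈ -864.49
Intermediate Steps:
p = -54 (p = Mul(9, -6) = -54)
Mul(p, Add(Mul(-134, Pow(158, -1)), Mul(236, Pow(14, -1)))) = Mul(-54, Add(Mul(-134, Pow(158, -1)), Mul(236, Pow(14, -1)))) = Mul(-54, Add(Mul(-134, Rational(1, 158)), Mul(236, Rational(1, 14)))) = Mul(-54, Add(Rational(-67, 79), Rational(118, 7))) = Mul(-54, Rational(8853, 553)) = Rational(-478062, 553)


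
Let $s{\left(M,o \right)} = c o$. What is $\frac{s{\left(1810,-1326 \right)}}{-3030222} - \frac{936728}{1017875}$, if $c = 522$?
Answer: $- \frac{27358323322}{39543425875} \approx -0.69186$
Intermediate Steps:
$s{\left(M,o \right)} = 522 o$
$\frac{s{\left(1810,-1326 \right)}}{-3030222} - \frac{936728}{1017875} = \frac{522 \left(-1326\right)}{-3030222} - \frac{936728}{1017875} = \left(-692172\right) \left(- \frac{1}{3030222}\right) - \frac{936728}{1017875} = \frac{8874}{38849} - \frac{936728}{1017875} = - \frac{27358323322}{39543425875}$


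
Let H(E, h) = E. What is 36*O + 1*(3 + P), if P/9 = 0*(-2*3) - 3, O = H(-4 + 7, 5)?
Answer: 84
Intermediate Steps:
O = 3 (O = -4 + 7 = 3)
P = -27 (P = 9*(0*(-2*3) - 3) = 9*(0*(-6) - 3) = 9*(0 - 3) = 9*(-3) = -27)
36*O + 1*(3 + P) = 36*3 + 1*(3 - 27) = 108 + 1*(-24) = 108 - 24 = 84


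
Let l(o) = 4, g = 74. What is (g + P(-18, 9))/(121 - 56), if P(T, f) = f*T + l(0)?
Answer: -84/65 ≈ -1.2923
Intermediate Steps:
P(T, f) = 4 + T*f (P(T, f) = f*T + 4 = T*f + 4 = 4 + T*f)
(g + P(-18, 9))/(121 - 56) = (74 + (4 - 18*9))/(121 - 56) = (74 + (4 - 162))/65 = (74 - 158)/65 = (1/65)*(-84) = -84/65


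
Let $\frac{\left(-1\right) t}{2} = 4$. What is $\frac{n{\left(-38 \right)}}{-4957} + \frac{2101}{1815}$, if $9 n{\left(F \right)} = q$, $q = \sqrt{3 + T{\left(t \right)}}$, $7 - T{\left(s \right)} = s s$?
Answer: $\frac{191}{165} - \frac{i \sqrt{6}}{14871} \approx 1.1576 - 0.00016472 i$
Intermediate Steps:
$t = -8$ ($t = \left(-2\right) 4 = -8$)
$T{\left(s \right)} = 7 - s^{2}$ ($T{\left(s \right)} = 7 - s s = 7 - s^{2}$)
$q = 3 i \sqrt{6}$ ($q = \sqrt{3 + \left(7 - \left(-8\right)^{2}\right)} = \sqrt{3 + \left(7 - 64\right)} = \sqrt{3 - 57} = \sqrt{-54} = 3 i \sqrt{6} \approx 7.3485 i$)
$n{\left(F \right)} = \frac{i \sqrt{6}}{3}$ ($n{\left(F \right)} = \frac{3 i \sqrt{6}}{9} = \frac{i \sqrt{6}}{3}$)
$\frac{n{\left(-38 \right)}}{-4957} + \frac{2101}{1815} = \frac{\frac{1}{3} i \sqrt{6}}{-4957} + \frac{2101}{1815} = \frac{i \sqrt{6}}{3} \left(- \frac{1}{4957}\right) + 2101 \cdot \frac{1}{1815} = - \frac{i \sqrt{6}}{14871} + \frac{191}{165} = \frac{191}{165} - \frac{i \sqrt{6}}{14871}$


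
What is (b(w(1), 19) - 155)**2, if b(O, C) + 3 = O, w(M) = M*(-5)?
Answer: 26569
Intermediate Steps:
w(M) = -5*M
b(O, C) = -3 + O
(b(w(1), 19) - 155)**2 = ((-3 - 5*1) - 155)**2 = ((-3 - 5) - 155)**2 = (-8 - 155)**2 = (-163)**2 = 26569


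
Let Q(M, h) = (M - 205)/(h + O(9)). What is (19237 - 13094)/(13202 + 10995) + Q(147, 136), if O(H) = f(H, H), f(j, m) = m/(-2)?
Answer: -1191243/6363811 ≈ -0.18719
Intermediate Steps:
f(j, m) = -m/2 (f(j, m) = m*(-1/2) = -m/2)
O(H) = -H/2
Q(M, h) = (-205 + M)/(-9/2 + h) (Q(M, h) = (M - 205)/(h - 1/2*9) = (-205 + M)/(h - 9/2) = (-205 + M)/(-9/2 + h))
(19237 - 13094)/(13202 + 10995) + Q(147, 136) = (19237 - 13094)/(13202 + 10995) + 2*(-205 + 147)/(-9 + 2*136) = 6143/24197 + 2*(-58)/(-9 + 272) = 6143*(1/24197) + 2*(-58)/263 = 6143/24197 + 2*(1/263)*(-58) = 6143/24197 - 116/263 = -1191243/6363811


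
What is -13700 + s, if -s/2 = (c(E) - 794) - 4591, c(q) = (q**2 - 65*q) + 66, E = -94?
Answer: -32954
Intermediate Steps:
c(q) = 66 + q**2 - 65*q
s = -19254 (s = -2*(((66 + (-94)**2 - 65*(-94)) - 794) - 4591) = -2*(((66 + 8836 + 6110) - 794) - 4591) = -2*((15012 - 794) - 4591) = -2*(14218 - 4591) = -2*9627 = -19254)
-13700 + s = -13700 - 19254 = -32954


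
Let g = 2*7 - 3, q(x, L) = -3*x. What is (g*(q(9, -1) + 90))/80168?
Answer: 63/7288 ≈ 0.0086443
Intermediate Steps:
g = 11 (g = 14 - 3 = 11)
(g*(q(9, -1) + 90))/80168 = (11*(-3*9 + 90))/80168 = (11*(-27 + 90))*(1/80168) = (11*63)*(1/80168) = 693*(1/80168) = 63/7288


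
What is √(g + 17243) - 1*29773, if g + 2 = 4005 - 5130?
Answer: -29773 + 2*√4029 ≈ -29646.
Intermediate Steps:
g = -1127 (g = -2 + (4005 - 5130) = -2 - 1125 = -1127)
√(g + 17243) - 1*29773 = √(-1127 + 17243) - 1*29773 = √16116 - 29773 = 2*√4029 - 29773 = -29773 + 2*√4029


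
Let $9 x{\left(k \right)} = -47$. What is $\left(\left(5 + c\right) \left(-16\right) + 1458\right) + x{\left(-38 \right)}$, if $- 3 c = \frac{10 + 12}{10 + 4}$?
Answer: $\frac{87013}{63} \approx 1381.2$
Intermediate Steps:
$c = - \frac{11}{21}$ ($c = - \frac{\left(10 + 12\right) \frac{1}{10 + 4}}{3} = - \frac{22 \cdot \frac{1}{14}}{3} = \left(- \frac{1}{3}\right) \frac{11}{7} = - \frac{11}{21} \approx -0.52381$)
$x{\left(k \right)} = - \frac{47}{9}$ ($x{\left(k \right)} = \frac{1}{9} \left(-47\right) = - \frac{47}{9}$)
$\left(\left(5 + c\right) \left(-16\right) + 1458\right) + x{\left(-38 \right)} = \left(\left(5 - \frac{11}{21}\right) \left(-16\right) + 1458\right) - \frac{47}{9} = \left(\frac{94}{21} \left(-16\right) + 1458\right) - \frac{47}{9} = \left(- \frac{1504}{21} + 1458\right) - \frac{47}{9} = \frac{29114}{21} - \frac{47}{9} = \frac{87013}{63}$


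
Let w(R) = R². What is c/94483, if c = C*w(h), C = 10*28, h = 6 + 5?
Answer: 33880/94483 ≈ 0.35858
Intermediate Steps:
h = 11
C = 280
c = 33880 (c = 280*11² = 280*121 = 33880)
c/94483 = 33880/94483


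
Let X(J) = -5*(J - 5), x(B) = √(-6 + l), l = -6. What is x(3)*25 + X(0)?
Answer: 25 + 50*I*√3 ≈ 25.0 + 86.603*I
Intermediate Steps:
x(B) = 2*I*√3 (x(B) = √(-6 - 6) = √(-12) = 2*I*√3)
X(J) = 25 - 5*J (X(J) = -5*(-5 + J) = 25 - 5*J)
x(3)*25 + X(0) = (2*I*√3)*25 + (25 - 5*0) = 50*I*√3 + (25 + 0) = 50*I*√3 + 25 = 25 + 50*I*√3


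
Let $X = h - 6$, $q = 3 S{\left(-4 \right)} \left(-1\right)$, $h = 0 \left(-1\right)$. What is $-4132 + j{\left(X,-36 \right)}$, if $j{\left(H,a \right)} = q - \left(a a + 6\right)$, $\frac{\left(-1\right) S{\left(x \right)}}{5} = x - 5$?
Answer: $-5569$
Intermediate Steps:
$h = 0$
$S{\left(x \right)} = 25 - 5 x$ ($S{\left(x \right)} = - 5 \left(x - 5\right) = - 5 \left(-5 + x\right) = 25 - 5 x$)
$q = -135$ ($q = 3 \left(25 - -20\right) \left(-1\right) = 3 \left(25 + 20\right) \left(-1\right) = 3 \cdot 45 \left(-1\right) = 135 \left(-1\right) = -135$)
$X = -6$ ($X = 0 - 6 = -6$)
$j{\left(H,a \right)} = -141 - a^{2}$ ($j{\left(H,a \right)} = -135 - \left(a a + 6\right) = -135 - \left(a^{2} + 6\right) = -135 - \left(6 + a^{2}\right) = -141 - a^{2}$)
$-4132 + j{\left(X,-36 \right)} = -4132 - 1437 = -5569$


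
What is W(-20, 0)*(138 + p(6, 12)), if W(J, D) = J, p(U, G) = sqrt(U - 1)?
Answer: -2760 - 20*sqrt(5) ≈ -2804.7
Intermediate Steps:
p(U, G) = sqrt(-1 + U)
W(-20, 0)*(138 + p(6, 12)) = -20*(138 + sqrt(-1 + 6)) = -20*(138 + sqrt(5)) = -2760 - 20*sqrt(5)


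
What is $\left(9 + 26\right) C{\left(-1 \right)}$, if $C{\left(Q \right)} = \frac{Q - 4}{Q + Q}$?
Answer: $\frac{175}{2} \approx 87.5$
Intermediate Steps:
$C{\left(Q \right)} = \frac{-4 + Q}{2 Q}$
$\left(9 + 26\right) C{\left(-1 \right)} = \left(9 + 26\right) \frac{-4 - 1}{2 \left(-1\right)} = 35 \cdot \frac{1}{2} \left(-1\right) \left(-5\right) = 35 \cdot \frac{5}{2} = \frac{175}{2}$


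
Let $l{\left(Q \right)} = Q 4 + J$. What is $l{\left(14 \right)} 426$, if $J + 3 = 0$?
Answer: $22578$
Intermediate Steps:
$J = -3$ ($J = -3 + 0 = -3$)
$l{\left(Q \right)} = -3 + 4 Q$ ($l{\left(Q \right)} = Q 4 - 3 = 4 Q - 3 = -3 + 4 Q$)
$l{\left(14 \right)} 426 = \left(-3 + 4 \cdot 14\right) 426 = \left(-3 + 56\right) 426 = 53 \cdot 426 = 22578$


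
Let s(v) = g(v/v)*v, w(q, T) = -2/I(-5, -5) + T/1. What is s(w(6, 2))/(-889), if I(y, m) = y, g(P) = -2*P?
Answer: 24/4445 ≈ 0.0053993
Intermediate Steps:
w(q, T) = ⅖ + T (w(q, T) = -2/(-5) + T/1 = -2*(-⅕) + T*1 = ⅖ + T)
s(v) = -2*v (s(v) = (-2*v/v)*v = (-2*1)*v = -2*v)
s(w(6, 2))/(-889) = -2*(⅖ + 2)/(-889) = -2*12/5*(-1/889) = -24/5*(-1/889) = 24/4445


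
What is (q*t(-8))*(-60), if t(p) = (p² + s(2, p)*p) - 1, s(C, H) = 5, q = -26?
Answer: 35880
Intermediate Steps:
t(p) = -1 + p² + 5*p (t(p) = (p² + 5*p) - 1 = -1 + p² + 5*p)
(q*t(-8))*(-60) = -26*(-1 + (-8)² + 5*(-8))*(-60) = -26*(-1 + 64 - 40)*(-60) = -26*23*(-60) = -598*(-60) = 35880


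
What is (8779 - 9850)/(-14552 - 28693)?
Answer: 119/4805 ≈ 0.024766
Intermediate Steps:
(8779 - 9850)/(-14552 - 28693) = -1071/(-43245) = -1071*(-1/43245) = 119/4805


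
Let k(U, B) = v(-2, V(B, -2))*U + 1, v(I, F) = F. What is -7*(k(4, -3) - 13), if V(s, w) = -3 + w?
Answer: 224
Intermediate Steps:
k(U, B) = 1 - 5*U (k(U, B) = (-3 - 2)*U + 1 = -5*U + 1 = 1 - 5*U)
-7*(k(4, -3) - 13) = -7*((1 - 5*4) - 13) = -7*((1 - 20) - 13) = -7*(-19 - 13) = -7*(-32) = 224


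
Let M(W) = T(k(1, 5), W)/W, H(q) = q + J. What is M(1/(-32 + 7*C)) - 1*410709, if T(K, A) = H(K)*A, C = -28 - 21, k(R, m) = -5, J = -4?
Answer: -410718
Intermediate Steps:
C = -49
H(q) = -4 + q (H(q) = q - 4 = -4 + q)
T(K, A) = A*(-4 + K) (T(K, A) = (-4 + K)*A = A*(-4 + K))
M(W) = -9 (M(W) = (W*(-4 - 5))/W = (W*(-9))/W = (-9*W)/W = -9)
M(1/(-32 + 7*C)) - 1*410709 = -9 - 1*410709 = -9 - 410709 = -410718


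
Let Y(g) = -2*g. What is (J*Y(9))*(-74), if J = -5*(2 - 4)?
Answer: 13320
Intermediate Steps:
J = 10 (J = -5*(-2) = 10)
(J*Y(9))*(-74) = (10*(-2*9))*(-74) = (10*(-18))*(-74) = -180*(-74) = 13320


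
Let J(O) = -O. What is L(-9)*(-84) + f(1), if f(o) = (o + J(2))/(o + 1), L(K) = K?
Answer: 1511/2 ≈ 755.50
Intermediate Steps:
f(o) = (-2 + o)/(1 + o) (f(o) = (o - 1*2)/(o + 1) = (o - 2)/(1 + o) = (-2 + o)/(1 + o))
L(-9)*(-84) + f(1) = -9*(-84) + (-2 + 1)/(1 + 1) = 756 - 1/2 = 756 + (½)*(-1) = 756 - ½ = 1511/2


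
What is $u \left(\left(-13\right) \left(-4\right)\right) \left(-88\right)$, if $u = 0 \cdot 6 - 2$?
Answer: $9152$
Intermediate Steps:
$u = -2$ ($u = 0 - 2 = -2$)
$u \left(\left(-13\right) \left(-4\right)\right) \left(-88\right) = - 2 \left(\left(-13\right) \left(-4\right)\right) \left(-88\right) = \left(-2\right) 52 \left(-88\right) = \left(-104\right) \left(-88\right) = 9152$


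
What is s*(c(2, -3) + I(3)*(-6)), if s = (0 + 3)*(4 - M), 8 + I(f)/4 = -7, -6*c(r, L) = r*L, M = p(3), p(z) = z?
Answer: 1083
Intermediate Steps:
M = 3
c(r, L) = -L*r/6 (c(r, L) = -r*L/6 = -L*r/6)
I(f) = -60 (I(f) = -32 + 4*(-7) = -32 - 28 = -60)
s = 3 (s = (0 + 3)*(4 - 1*3) = 3*(4 - 3) = 3*1 = 3)
s*(c(2, -3) + I(3)*(-6)) = 3*(-⅙*(-3)*2 - 60*(-6)) = 3*(1 + 360) = 3*361 = 1083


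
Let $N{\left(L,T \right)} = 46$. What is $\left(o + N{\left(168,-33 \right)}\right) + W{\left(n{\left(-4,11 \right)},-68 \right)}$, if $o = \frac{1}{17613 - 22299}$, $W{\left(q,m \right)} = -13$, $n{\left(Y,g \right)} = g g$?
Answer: $\frac{154637}{4686} \approx 33.0$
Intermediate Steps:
$n{\left(Y,g \right)} = g^{2}$
$o = - \frac{1}{4686}$ ($o = \frac{1}{-4686} = - \frac{1}{4686} \approx -0.0002134$)
$\left(o + N{\left(168,-33 \right)}\right) + W{\left(n{\left(-4,11 \right)},-68 \right)} = \left(- \frac{1}{4686} + 46\right) - 13 = \frac{215555}{4686} - 13 = \frac{154637}{4686}$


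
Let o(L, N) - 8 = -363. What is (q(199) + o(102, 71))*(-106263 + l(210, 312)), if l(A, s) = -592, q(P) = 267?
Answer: 9403240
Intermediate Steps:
o(L, N) = -355 (o(L, N) = 8 - 363 = -355)
(q(199) + o(102, 71))*(-106263 + l(210, 312)) = (267 - 355)*(-106263 - 592) = -88*(-106855) = 9403240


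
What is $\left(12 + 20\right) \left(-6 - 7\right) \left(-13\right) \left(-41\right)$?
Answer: $-221728$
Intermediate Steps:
$\left(12 + 20\right) \left(-6 - 7\right) \left(-13\right) \left(-41\right) = 32 \left(-13\right) \left(-13\right) \left(-41\right) = \left(-416\right) \left(-13\right) \left(-41\right) = 5408 \left(-41\right) = -221728$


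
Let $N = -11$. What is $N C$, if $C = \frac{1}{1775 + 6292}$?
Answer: $- \frac{11}{8067} \approx -0.0013636$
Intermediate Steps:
$C = \frac{1}{8067} \approx 0.00012396$
$N C = \left(-11\right) \frac{1}{8067} = - \frac{11}{8067}$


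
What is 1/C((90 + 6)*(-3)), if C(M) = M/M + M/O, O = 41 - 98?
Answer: 19/115 ≈ 0.16522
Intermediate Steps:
O = -57
C(M) = 1 - M/57 (C(M) = M/M + M/(-57) = 1 + M*(-1/57) = 1 - M/57)
1/C((90 + 6)*(-3)) = 1/(1 - (90 + 6)*(-3)/57) = 1/(1 - 32*(-3)/19) = 1/(1 - 1/57*(-288)) = 1/(1 + 96/19) = 1/(115/19) = 19/115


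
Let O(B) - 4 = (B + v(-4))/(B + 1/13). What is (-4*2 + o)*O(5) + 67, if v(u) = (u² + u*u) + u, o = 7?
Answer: 113/2 ≈ 56.500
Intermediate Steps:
v(u) = u + 2*u² (v(u) = (u² + u²) + u = 2*u² + u = u + 2*u²)
O(B) = 4 + (28 + B)/(1/13 + B) (O(B) = 4 + (B - 4*(1 + 2*(-4)))/(B + 1/13) = 4 + (B - 4*(1 - 8))/(B + 1/13) = 4 + (B - 4*(-7))/(1/13 + B) = 4 + (B + 28)/(1/13 + B) = 4 + (28 + B)/(1/13 + B))
(-4*2 + o)*O(5) + 67 = (-4*2 + 7)*((368 + 65*5)/(1 + 13*5)) + 67 = (-8 + 7)*((368 + 325)/(1 + 65)) + 67 = -693/66 + 67 = -1*21/2 + 67 = -21/2 + 67 = 113/2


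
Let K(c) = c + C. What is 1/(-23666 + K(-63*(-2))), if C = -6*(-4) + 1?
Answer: -1/23515 ≈ -4.2526e-5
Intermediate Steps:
C = 25 (C = 24 + 1 = 25)
K(c) = 25 + c (K(c) = c + 25 = 25 + c)
1/(-23666 + K(-63*(-2))) = 1/(-23666 + (25 - 63*(-2))) = 1/(-23666 + (25 + 126)) = 1/(-23666 + 151) = 1/(-23515) = -1/23515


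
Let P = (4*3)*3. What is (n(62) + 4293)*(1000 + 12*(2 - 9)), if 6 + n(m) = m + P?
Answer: 4016660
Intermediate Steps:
P = 36 (P = 12*3 = 36)
n(m) = 30 + m (n(m) = -6 + (m + 36) = -6 + (36 + m) = 30 + m)
(n(62) + 4293)*(1000 + 12*(2 - 9)) = ((30 + 62) + 4293)*(1000 + 12*(2 - 9)) = (92 + 4293)*(1000 + 12*(-7)) = 4385*(1000 - 84) = 4385*916 = 4016660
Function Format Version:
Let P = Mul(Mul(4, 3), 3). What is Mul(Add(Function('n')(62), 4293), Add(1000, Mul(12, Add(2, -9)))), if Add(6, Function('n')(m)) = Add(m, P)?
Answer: 4016660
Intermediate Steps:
P = 36 (P = Mul(12, 3) = 36)
Function('n')(m) = Add(30, m) (Function('n')(m) = Add(-6, Add(m, 36)) = Add(-6, Add(36, m)) = Add(30, m))
Mul(Add(Function('n')(62), 4293), Add(1000, Mul(12, Add(2, -9)))) = Mul(Add(Add(30, 62), 4293), Add(1000, Mul(12, Add(2, -9)))) = Mul(Add(92, 4293), Add(1000, Mul(12, -7))) = Mul(4385, Add(1000, -84)) = Mul(4385, 916) = 4016660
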